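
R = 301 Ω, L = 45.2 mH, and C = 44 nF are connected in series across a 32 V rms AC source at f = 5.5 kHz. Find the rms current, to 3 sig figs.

33.6 mA

ω = 2πf = 34560 rad/s
X_L = ωL = 1560 Ω
X_C = 1/(ωC) = 658 Ω
Net reactance X = X_L − X_C = 904 Ω
Z = 301 + j904 Ω
|Z| = √(301² + 904²) = 953 Ω
I = V/|Z| = 32/953 = 33.6 mA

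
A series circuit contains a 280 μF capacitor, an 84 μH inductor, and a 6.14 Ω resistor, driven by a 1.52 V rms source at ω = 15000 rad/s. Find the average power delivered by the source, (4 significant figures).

366.1 mW

X_L = ωL = 1.260 Ω
X_C = 1/(ωC) = 0.2381 Ω
Net reactance X = X_L − X_C = 1.022 Ω
Z = 6.140 + j1.022 Ω
|Z| = √(6.140² + 1.022²) = 6.224 Ω
∠Z = arctan(1.022/6.140) = 9.449°
I = V/|Z| = 244.2 mA
P = VI cos φ = 1.52 × 0.2442 × cos(9.449°) = 366.1 mW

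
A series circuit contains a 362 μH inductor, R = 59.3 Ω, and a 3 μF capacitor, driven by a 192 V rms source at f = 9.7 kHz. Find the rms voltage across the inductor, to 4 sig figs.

ω = 2πf = 60950 rad/s
X_L = ωL = 22.06 Ω
X_C = 1/(ωC) = 5.469 Ω
Net reactance X = X_L − X_C = 16.59 Ω
Z = 59.30 + j16.59 Ω
|Z| = √(59.30² + 16.59²) = 61.58 Ω
I = V/|Z| = 3.118 A
V_L = I·|Z_L| = 3.118 × 22.06 = 68.79 V

68.79 V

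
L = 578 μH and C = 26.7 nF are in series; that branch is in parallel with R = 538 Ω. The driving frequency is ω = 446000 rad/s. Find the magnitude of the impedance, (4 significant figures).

165.4 Ω

X_L = ωL = 257.8 Ω
X_C = 1/(ωC) = 83.98 Ω
Branch 1: Z₁ = R = 538.0 Ω
Branch 2 (series LC): Z₂ = j(X_L − X_C) = j173.8 Ω
Parallel: Z = Z₁Z₂/(Z₁+Z₂), |Z| = 165.4 Ω, ∠Z = 72.10°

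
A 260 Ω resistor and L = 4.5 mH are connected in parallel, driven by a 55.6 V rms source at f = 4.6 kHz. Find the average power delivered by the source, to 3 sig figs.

ω = 2πf = 28900 rad/s
X_L = ωL = 130 Ω
Parallel: admittances add. Y = 1/R + 1/(jωL)
Y = (0.00385 − j0.00769) S
|Y| = 0.00860 S → |Z| = 1/|Y| = 116 Ω, ∠Z = −∠Y = 63.4°
I = V/|Z| = 478 mA
P = VI cos φ = 55.6 × 0.478 × cos(63.4°) = 11.9 W

11.9 W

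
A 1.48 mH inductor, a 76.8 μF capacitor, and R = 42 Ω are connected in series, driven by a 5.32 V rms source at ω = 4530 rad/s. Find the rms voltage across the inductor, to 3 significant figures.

0.846 V

X_L = ωL = 6.70 Ω
X_C = 1/(ωC) = 2.87 Ω
Net reactance X = X_L − X_C = 3.83 Ω
Z = 42.0 + j3.83 Ω
|Z| = √(42.0² + 3.83²) = 42.2 Ω
I = V/|Z| = 126 mA
V_L = I·|Z_L| = 0.126 × 6.70 = 0.846 V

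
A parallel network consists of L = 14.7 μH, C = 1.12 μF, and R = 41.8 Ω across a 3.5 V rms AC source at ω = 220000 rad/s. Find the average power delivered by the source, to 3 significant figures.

293 mW

X_L = ωL = 3.23 Ω
X_C = 1/(ωC) = 4.06 Ω
Parallel: admittances add. Y = 1/R + 1/(jωL) + jωC
Y = (0.0239 − j0.0628) S
|Y| = 0.0672 S → |Z| = 1/|Y| = 14.9 Ω, ∠Z = −∠Y = 69.2°
I = V/|Z| = 235 mA
P = VI cos φ = 3.5 × 0.235 × cos(69.2°) = 293 mW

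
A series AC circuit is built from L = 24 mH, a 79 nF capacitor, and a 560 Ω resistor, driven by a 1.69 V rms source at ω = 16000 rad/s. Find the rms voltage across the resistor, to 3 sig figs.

1.37 V

X_L = ωL = 384 Ω
X_C = 1/(ωC) = 791 Ω
Net reactance X = X_L − X_C = -407 Ω
Z = 560 − j407 Ω
|Z| = √(560² + 407²) = 692 Ω
I = V/|Z| = 2.44 mA
V_R = I·|Z_R| = 0.00244 × 560 = 1.37 V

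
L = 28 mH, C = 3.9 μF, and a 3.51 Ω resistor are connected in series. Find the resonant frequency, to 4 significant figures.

ω₀ = 1/√(LC) = 1/√(0.028 × 3.9e-06) = 3026 rad/s
f₀ = ω₀/(2π) = 481.6 Hz

481.6 Hz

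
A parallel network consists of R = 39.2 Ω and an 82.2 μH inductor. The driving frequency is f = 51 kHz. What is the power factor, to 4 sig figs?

ω = 2πf = 320400 rad/s
X_L = ωL = 26.34 Ω
Parallel: admittances add. Y = 1/R + 1/(jωL)
Y = (0.02551 − j0.03796) S
|Y| = 0.04574 S → |Z| = 1/|Y| = 21.86 Ω, ∠Z = −∠Y = 56.10°
cos φ = cos(56.10°) = 0.5577

0.5577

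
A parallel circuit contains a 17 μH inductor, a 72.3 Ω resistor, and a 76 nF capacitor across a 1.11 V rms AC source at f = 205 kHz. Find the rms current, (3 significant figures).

ω = 2πf = 1.288e+06 rad/s
X_L = ωL = 21.9 Ω
X_C = 1/(ωC) = 10.2 Ω
Parallel: admittances add. Y = 1/R + 1/(jωL) + jωC
Y = (0.0138 + j0.0522) S
|Y| = 0.0540 S → |Z| = 1/|Y| = 18.5 Ω, ∠Z = −∠Y = -75.2°
I = V/|Z| = 1.11/18.5 = 60.0 mA

60.0 mA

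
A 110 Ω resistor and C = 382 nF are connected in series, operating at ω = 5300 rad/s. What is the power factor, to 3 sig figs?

0.217

X_C = 1/(ωC) = 494 Ω
Z = 110 − j494 Ω
|Z| = √(110² + 494²) = 506 Ω
∠Z = arctan(-494/110) = -77.4°
cos φ = cos(-77.4°) = 0.217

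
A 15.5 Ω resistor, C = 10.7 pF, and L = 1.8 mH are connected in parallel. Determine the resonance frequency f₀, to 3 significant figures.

ω₀ = 1/√(LC) = 1/√(0.0018 × 1.07e-11) = 7.206e+06 rad/s
f₀ = ω₀/(2π) = 1.15 MHz

1.15 MHz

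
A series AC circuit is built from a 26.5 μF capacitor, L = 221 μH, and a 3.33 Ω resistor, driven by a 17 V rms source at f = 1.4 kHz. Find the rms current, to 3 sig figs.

ω = 2πf = 8796 rad/s
X_L = ωL = 1.94 Ω
X_C = 1/(ωC) = 4.29 Ω
Net reactance X = X_L − X_C = -2.35 Ω
Z = 3.33 − j2.35 Ω
|Z| = √(3.33² + 2.35²) = 4.07 Ω
I = V/|Z| = 17/4.07 = 4.17 A

4.17 A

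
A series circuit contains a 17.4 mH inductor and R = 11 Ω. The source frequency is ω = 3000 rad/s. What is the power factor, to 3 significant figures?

X_L = ωL = 52.2 Ω
Z = 11.0 + j52.2 Ω
|Z| = √(11.0² + 52.2²) = 53.3 Ω
∠Z = arctan(52.2/11.0) = 78.1°
cos φ = cos(78.1°) = 0.206

0.206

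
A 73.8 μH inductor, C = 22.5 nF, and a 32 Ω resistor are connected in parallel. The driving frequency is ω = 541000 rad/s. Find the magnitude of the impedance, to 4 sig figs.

X_L = ωL = 39.93 Ω
X_C = 1/(ωC) = 82.15 Ω
Parallel: admittances add. Y = 1/R + 1/(jωL) + jωC
Y = (0.03125 − j0.01287) S
|Y| = 0.03380 S → |Z| = 1/|Y| = 29.59 Ω, ∠Z = −∠Y = 22.39°

29.59 Ω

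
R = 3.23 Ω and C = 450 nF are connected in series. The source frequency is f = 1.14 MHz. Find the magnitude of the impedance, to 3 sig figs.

ω = 2πf = 7.163e+06 rad/s
X_C = 1/(ωC) = 0.310 Ω
Z = 3.23 − j0.310 Ω
|Z| = √(3.23² + 0.310²) = 3.24 Ω

3.24 Ω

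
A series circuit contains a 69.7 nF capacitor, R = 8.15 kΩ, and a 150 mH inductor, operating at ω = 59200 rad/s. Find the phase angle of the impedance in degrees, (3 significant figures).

46.7°

X_L = ωL = 8880 Ω
X_C = 1/(ωC) = 242 Ω
Net reactance X = X_L − X_C = 8640 Ω
Z = 8150 + j8640 Ω
|Z| = √(8150² + 8640²) = 11900 Ω
∠Z = arctan(8640/8150) = 46.7°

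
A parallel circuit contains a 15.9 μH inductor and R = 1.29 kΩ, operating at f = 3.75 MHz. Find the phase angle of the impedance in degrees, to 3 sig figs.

73.8°

ω = 2πf = 2.356e+07 rad/s
X_L = ωL = 375 Ω
Parallel: admittances add. Y = 1/R + 1/(jωL)
Y = (0.000775 − j0.00267) S
|Y| = 0.00278 S → |Z| = 1/|Y| = 360 Ω, ∠Z = −∠Y = 73.8°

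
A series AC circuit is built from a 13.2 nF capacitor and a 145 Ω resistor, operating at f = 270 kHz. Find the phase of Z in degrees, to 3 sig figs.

-17.1°

ω = 2πf = 1.696e+06 rad/s
X_C = 1/(ωC) = 44.7 Ω
Z = 145 − j44.7 Ω
|Z| = √(145² + 44.7²) = 152 Ω
∠Z = arctan(-44.7/145) = -17.1°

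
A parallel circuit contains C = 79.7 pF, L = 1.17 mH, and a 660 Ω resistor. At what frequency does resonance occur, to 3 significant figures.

521 kHz

ω₀ = 1/√(LC) = 1/√(0.00117 × 7.97e-11) = 3.275e+06 rad/s
f₀ = ω₀/(2π) = 521 kHz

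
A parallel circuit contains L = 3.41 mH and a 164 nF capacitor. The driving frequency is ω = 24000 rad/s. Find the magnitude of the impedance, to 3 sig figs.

X_L = ωL = 81.8 Ω
X_C = 1/(ωC) = 254 Ω
Parallel: admittances add. Y = 1/(jωL) + jωC
Y = (0 − j0.00828) S
|Y| = 0.00828 S → |Z| = 1/|Y| = 121 Ω, ∠Z = −∠Y = 90.0°

121 Ω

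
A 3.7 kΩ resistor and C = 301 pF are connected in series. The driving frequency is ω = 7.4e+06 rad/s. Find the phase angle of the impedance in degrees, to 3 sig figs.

-6.92°

X_C = 1/(ωC) = 449 Ω
Z = 3700 − j449 Ω
|Z| = √(3700² + 449²) = 3730 Ω
∠Z = arctan(-449/3700) = -6.92°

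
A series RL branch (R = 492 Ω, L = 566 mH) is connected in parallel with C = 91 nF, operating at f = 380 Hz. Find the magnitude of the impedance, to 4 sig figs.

2013 Ω

ω = 2πf = 2388 rad/s
X_L = ωL = 1351 Ω
X_C = 1/(ωC) = 4603 Ω
Branch 1 (R+jX_L): Z₁ = 492.0 + j1351 Ω, |Z₁| = 1438 Ω
Branch 2 (−jX_C): Z₂ = −j4603 Ω
Parallel: Z = Z₁Z₂/(Z₁+Z₂), |Z| = 2013 Ω, ∠Z = 61.39°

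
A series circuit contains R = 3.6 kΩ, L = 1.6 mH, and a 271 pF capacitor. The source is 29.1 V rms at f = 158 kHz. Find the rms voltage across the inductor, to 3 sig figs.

ω = 2πf = 992700 rad/s
X_L = ωL = 1590 Ω
X_C = 1/(ωC) = 3720 Ω
Net reactance X = X_L − X_C = -2130 Ω
Z = 3600 − j2130 Ω
|Z| = √(3600² + 2130²) = 4180 Ω
I = V/|Z| = 6.96 mA
V_L = I·|Z_L| = 0.00696 × 1590 = 11.1 V

11.1 V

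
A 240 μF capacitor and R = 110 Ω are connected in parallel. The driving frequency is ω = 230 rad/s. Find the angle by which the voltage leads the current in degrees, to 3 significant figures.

-80.6°

X_C = 1/(ωC) = 18.1 Ω
Parallel: admittances add. Y = 1/R + jωC
Y = (0.00909 + j0.0552) S
|Y| = 0.0559 S → |Z| = 1/|Y| = 17.9 Ω, ∠Z = −∠Y = -80.6°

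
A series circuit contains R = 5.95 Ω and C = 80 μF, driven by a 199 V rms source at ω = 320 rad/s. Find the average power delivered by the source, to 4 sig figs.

150.9 W

X_C = 1/(ωC) = 39.06 Ω
Z = 5.950 − j39.06 Ω
|Z| = √(5.950² + 39.06²) = 39.51 Ω
∠Z = arctan(-39.06/5.950) = -81.34°
I = V/|Z| = 5.036 A
P = VI cos φ = 199 × 5.036 × cos(-81.34°) = 150.9 W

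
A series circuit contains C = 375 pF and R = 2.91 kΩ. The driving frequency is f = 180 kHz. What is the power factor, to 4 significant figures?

ω = 2πf = 1.131e+06 rad/s
X_C = 1/(ωC) = 2358 Ω
Z = 2910 − j2358 Ω
|Z| = √(2910² + 2358²) = 3745 Ω
∠Z = arctan(-2358/2910) = -39.02°
cos φ = cos(-39.02°) = 0.7770

0.7770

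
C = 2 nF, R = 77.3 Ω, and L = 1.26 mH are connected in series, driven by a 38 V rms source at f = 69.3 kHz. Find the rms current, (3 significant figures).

62.8 mA

ω = 2πf = 435400 rad/s
X_L = ωL = 549 Ω
X_C = 1/(ωC) = 1150 Ω
Net reactance X = X_L − X_C = -600 Ω
Z = 77.3 − j600 Ω
|Z| = √(77.3² + 600²) = 605 Ω
I = V/|Z| = 38/605 = 62.8 mA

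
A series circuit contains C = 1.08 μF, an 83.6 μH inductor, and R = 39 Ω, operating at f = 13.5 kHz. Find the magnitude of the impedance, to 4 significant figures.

ω = 2πf = 84820 rad/s
X_L = ωL = 7.091 Ω
X_C = 1/(ωC) = 10.92 Ω
Net reactance X = X_L − X_C = -3.825 Ω
Z = 39.00 − j3.825 Ω
|Z| = √(39.00² + 3.825²) = 39.19 Ω

39.19 Ω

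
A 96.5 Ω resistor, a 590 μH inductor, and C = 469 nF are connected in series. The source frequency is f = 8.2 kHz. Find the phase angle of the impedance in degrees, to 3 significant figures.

ω = 2πf = 51520 rad/s
X_L = ωL = 30.4 Ω
X_C = 1/(ωC) = 41.4 Ω
Net reactance X = X_L − X_C = -11.0 Ω
Z = 96.5 − j11.0 Ω
|Z| = √(96.5² + 11.0²) = 97.1 Ω
∠Z = arctan(-11.0/96.5) = -6.49°

-6.49°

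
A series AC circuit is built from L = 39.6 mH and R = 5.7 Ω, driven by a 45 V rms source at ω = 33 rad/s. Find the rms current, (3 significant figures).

7.70 A

X_L = ωL = 1.31 Ω
Z = 5.70 + j1.31 Ω
|Z| = √(5.70² + 1.31²) = 5.85 Ω
I = V/|Z| = 45/5.85 = 7.70 A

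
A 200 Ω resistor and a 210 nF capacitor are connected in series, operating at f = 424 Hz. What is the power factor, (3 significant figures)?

ω = 2πf = 2664 rad/s
X_C = 1/(ωC) = 1790 Ω
Z = 200 − j1790 Ω
|Z| = √(200² + 1790²) = 1800 Ω
∠Z = arctan(-1790/200) = -83.6°
cos φ = cos(-83.6°) = 0.111

0.111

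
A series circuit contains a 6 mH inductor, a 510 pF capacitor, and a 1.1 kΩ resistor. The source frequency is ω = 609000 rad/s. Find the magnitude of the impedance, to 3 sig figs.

1180 Ω

X_L = ωL = 3650 Ω
X_C = 1/(ωC) = 3220 Ω
Net reactance X = X_L − X_C = 434 Ω
Z = 1100 + j434 Ω
|Z| = √(1100² + 434²) = 1180 Ω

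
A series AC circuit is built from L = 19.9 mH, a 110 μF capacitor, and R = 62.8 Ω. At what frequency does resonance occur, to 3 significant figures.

ω₀ = 1/√(LC) = 1/√(0.0199 × 0.00011) = 675.9 rad/s
f₀ = ω₀/(2π) = 108 Hz

108 Hz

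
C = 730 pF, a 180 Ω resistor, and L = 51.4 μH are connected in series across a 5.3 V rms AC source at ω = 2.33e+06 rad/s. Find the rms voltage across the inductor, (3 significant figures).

X_L = ωL = 120 Ω
X_C = 1/(ωC) = 588 Ω
Net reactance X = X_L − X_C = -468 Ω
Z = 180 − j468 Ω
|Z| = √(180² + 468²) = 502 Ω
I = V/|Z| = 10.6 mA
V_L = I·|Z_L| = 0.0106 × 120 = 1.27 V

1.27 V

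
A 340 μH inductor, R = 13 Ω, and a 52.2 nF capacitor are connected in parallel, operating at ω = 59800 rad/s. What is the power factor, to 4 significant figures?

X_L = ωL = 20.33 Ω
X_C = 1/(ωC) = 320.4 Ω
Parallel: admittances add. Y = 1/R + 1/(jωL) + jωC
Y = (0.07692 − j0.04606) S
|Y| = 0.08966 S → |Z| = 1/|Y| = 11.15 Ω, ∠Z = −∠Y = 30.91°
cos φ = cos(30.91°) = 0.8579

0.8579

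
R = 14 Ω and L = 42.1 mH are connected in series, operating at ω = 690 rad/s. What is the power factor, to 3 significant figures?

0.434

X_L = ωL = 29.0 Ω
Z = 14.0 + j29.0 Ω
|Z| = √(14.0² + 29.0²) = 32.2 Ω
∠Z = arctan(29.0/14.0) = 64.3°
cos φ = cos(64.3°) = 0.434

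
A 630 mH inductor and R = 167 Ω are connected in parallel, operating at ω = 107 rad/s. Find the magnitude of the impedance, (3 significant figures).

X_L = ωL = 67.4 Ω
Parallel: admittances add. Y = 1/R + 1/(jωL)
Y = (0.00599 − j0.0148) S
|Y| = 0.0160 S → |Z| = 1/|Y| = 62.5 Ω, ∠Z = −∠Y = 68.0°

62.5 Ω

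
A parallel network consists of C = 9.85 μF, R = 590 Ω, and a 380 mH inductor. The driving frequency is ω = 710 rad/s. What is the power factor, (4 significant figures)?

0.4583

X_L = ωL = 269.8 Ω
X_C = 1/(ωC) = 143.0 Ω
Parallel: admittances add. Y = 1/R + 1/(jωL) + jωC
Y = (0.001695 + j0.003287) S
|Y| = 0.003698 S → |Z| = 1/|Y| = 270.4 Ω, ∠Z = −∠Y = -62.72°
cos φ = cos(-62.72°) = 0.4583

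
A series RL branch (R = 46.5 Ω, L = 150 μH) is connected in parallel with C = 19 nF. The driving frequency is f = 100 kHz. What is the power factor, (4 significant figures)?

ω = 2πf = 628300 rad/s
X_L = ωL = 94.25 Ω
X_C = 1/(ωC) = 83.77 Ω
Branch 1 (R+jX_L): Z₁ = 46.50 + j94.25 Ω, |Z₁| = 105.1 Ω
Branch 2 (−jX_C): Z₂ = −j83.77 Ω
Parallel: Z = Z₁Z₂/(Z₁+Z₂), |Z| = 184.7 Ω, ∠Z = -38.96°
cos φ = cos(-38.96°) = 0.7775

0.7775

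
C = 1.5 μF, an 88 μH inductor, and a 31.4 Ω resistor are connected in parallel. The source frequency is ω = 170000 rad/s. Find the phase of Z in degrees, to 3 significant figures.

X_L = ωL = 15.0 Ω
X_C = 1/(ωC) = 3.92 Ω
Parallel: admittances add. Y = 1/R + 1/(jωL) + jωC
Y = (0.0318 + j0.188) S
|Y| = 0.191 S → |Z| = 1/|Y| = 5.24 Ω, ∠Z = −∠Y = -80.4°

-80.4°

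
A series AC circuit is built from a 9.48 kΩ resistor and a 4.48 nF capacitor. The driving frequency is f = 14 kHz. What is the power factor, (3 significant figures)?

0.966

ω = 2πf = 87960 rad/s
X_C = 1/(ωC) = 2540 Ω
Z = 9480 − j2540 Ω
|Z| = √(9480² + 2540²) = 9810 Ω
∠Z = arctan(-2540/9480) = -15.0°
cos φ = cos(-15.0°) = 0.966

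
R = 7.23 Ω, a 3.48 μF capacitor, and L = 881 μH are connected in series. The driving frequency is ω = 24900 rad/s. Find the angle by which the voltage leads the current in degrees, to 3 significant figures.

X_L = ωL = 21.9 Ω
X_C = 1/(ωC) = 11.5 Ω
Net reactance X = X_L − X_C = 10.4 Ω
Z = 7.23 + j10.4 Ω
|Z| = √(7.23² + 10.4²) = 12.7 Ω
∠Z = arctan(10.4/7.23) = 55.2°

55.2°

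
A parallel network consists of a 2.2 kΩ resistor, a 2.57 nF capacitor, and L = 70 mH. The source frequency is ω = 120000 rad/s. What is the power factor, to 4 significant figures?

X_L = ωL = 8400 Ω
X_C = 1/(ωC) = 3243 Ω
Parallel: admittances add. Y = 1/R + 1/(jωL) + jωC
Y = (0.0004545 + j0.0001894) S
|Y| = 0.0004924 S → |Z| = 1/|Y| = 2031 Ω, ∠Z = −∠Y = -22.62°
cos φ = cos(-22.62°) = 0.9231

0.9231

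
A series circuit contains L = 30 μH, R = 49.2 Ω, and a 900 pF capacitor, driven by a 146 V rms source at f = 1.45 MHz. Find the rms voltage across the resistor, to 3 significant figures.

45.1 V

ω = 2πf = 9.111e+06 rad/s
X_L = ωL = 273 Ω
X_C = 1/(ωC) = 122 Ω
Net reactance X = X_L − X_C = 151 Ω
Z = 49.2 + j151 Ω
|Z| = √(49.2² + 151²) = 159 Ω
I = V/|Z| = 917 mA
V_R = I·|Z_R| = 0.917 × 49.2 = 45.1 V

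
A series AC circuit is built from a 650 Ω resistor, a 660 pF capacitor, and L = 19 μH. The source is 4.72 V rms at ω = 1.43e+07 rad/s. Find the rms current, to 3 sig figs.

X_L = ωL = 272 Ω
X_C = 1/(ωC) = 106 Ω
Net reactance X = X_L − X_C = 166 Ω
Z = 650 + j166 Ω
|Z| = √(650² + 166²) = 671 Ω
I = V/|Z| = 4.72/671 = 7.04 mA

7.04 mA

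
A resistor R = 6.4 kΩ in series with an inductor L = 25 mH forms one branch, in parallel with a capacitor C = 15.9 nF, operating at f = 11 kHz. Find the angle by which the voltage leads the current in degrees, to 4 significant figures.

-82.17°

ω = 2πf = 69120 rad/s
X_L = ωL = 1728 Ω
X_C = 1/(ωC) = 910.0 Ω
Branch 1 (R+jX_L): Z₁ = 6400 + j1728 Ω, |Z₁| = 6629 Ω
Branch 2 (−jX_C): Z₂ = −j910.0 Ω
Parallel: Z = Z₁Z₂/(Z₁+Z₂), |Z| = 935.0 Ω, ∠Z = -82.17°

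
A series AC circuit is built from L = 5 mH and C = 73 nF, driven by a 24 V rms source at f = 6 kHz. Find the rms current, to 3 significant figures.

137 mA

ω = 2πf = 37700 rad/s
X_L = ωL = 188 Ω
X_C = 1/(ωC) = 363 Ω
Net reactance X = X_L − X_C = -175 Ω
Z = − j175 Ω
|Z| = √(0² + 175²) = 175 Ω
I = V/|Z| = 24/175 = 137 mA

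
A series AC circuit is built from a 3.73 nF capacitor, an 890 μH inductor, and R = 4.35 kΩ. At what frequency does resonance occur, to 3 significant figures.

87.4 kHz

ω₀ = 1/√(LC) = 1/√(0.00089 × 3.73e-09) = 548800 rad/s
f₀ = ω₀/(2π) = 87.4 kHz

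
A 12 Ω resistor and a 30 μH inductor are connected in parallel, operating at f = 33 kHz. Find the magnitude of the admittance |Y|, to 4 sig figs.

ω = 2πf = 207300 rad/s
X_L = ωL = 6.220 Ω
Parallel: admittances add. Y = 1/R + 1/(jωL)
Y = (0.08333 − j0.1608) S
|Y| = 0.1811 S → |Z| = 1/|Y| = 5.522 Ω, ∠Z = −∠Y = 62.60°

181.1 mS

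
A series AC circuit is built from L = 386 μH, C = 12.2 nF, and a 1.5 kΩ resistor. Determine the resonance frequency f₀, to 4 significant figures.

73.34 kHz

ω₀ = 1/√(LC) = 1/√(0.000386 × 1.22e-08) = 460800 rad/s
f₀ = ω₀/(2π) = 73.34 kHz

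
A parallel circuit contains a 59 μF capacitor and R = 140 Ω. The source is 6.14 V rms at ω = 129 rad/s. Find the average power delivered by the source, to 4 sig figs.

269.3 mW

X_C = 1/(ωC) = 131.4 Ω
Parallel: admittances add. Y = 1/R + jωC
Y = (0.007143 + j0.007611) S
|Y| = 0.01044 S → |Z| = 1/|Y| = 95.81 Ω, ∠Z = −∠Y = -46.82°
I = V/|Z| = 64.09 mA
P = VI cos φ = 6.14 × 0.06409 × cos(-46.82°) = 269.3 mW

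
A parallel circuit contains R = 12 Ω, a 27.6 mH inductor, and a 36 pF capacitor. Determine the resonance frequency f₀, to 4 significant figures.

159.7 kHz

ω₀ = 1/√(LC) = 1/√(0.0276 × 3.6e-11) = 1.003e+06 rad/s
f₀ = ω₀/(2π) = 159.7 kHz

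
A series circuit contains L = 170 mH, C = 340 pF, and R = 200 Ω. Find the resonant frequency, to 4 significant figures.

ω₀ = 1/√(LC) = 1/√(0.17 × 3.4e-10) = 131500 rad/s
f₀ = ω₀/(2π) = 20.93 kHz

20.93 kHz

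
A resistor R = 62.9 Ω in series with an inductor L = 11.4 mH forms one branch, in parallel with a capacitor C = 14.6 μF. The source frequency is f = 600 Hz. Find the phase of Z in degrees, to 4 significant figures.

ω = 2πf = 3770 rad/s
X_L = ωL = 42.98 Ω
X_C = 1/(ωC) = 18.17 Ω
Branch 1 (R+jX_L): Z₁ = 62.90 + j42.98 Ω, |Z₁| = 76.18 Ω
Branch 2 (−jX_C): Z₂ = −j18.17 Ω
Parallel: Z = Z₁Z₂/(Z₁+Z₂), |Z| = 20.47 Ω, ∠Z = -77.18°

-77.18°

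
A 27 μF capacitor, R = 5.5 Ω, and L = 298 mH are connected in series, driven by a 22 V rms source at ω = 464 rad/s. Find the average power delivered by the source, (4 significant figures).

772.3 mW

X_L = ωL = 138.3 Ω
X_C = 1/(ωC) = 79.82 Ω
Net reactance X = X_L − X_C = 58.45 Ω
Z = 5.500 + j58.45 Ω
|Z| = √(5.500² + 58.45²) = 58.71 Ω
∠Z = arctan(58.45/5.500) = 84.62°
I = V/|Z| = 374.7 mA
P = VI cos φ = 22 × 0.3747 × cos(84.62°) = 772.3 mW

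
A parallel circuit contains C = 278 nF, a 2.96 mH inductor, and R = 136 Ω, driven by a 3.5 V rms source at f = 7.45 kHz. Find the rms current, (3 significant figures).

32.8 mA

ω = 2πf = 46810 rad/s
X_L = ωL = 139 Ω
X_C = 1/(ωC) = 76.8 Ω
Parallel: admittances add. Y = 1/R + 1/(jωL) + jωC
Y = (0.00735 + j0.00580) S
|Y| = 0.00936 S → |Z| = 1/|Y| = 107 Ω, ∠Z = −∠Y = -38.2°
I = V/|Z| = 3.5/107 = 32.8 mA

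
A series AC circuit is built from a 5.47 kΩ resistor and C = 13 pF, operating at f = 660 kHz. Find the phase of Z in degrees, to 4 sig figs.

-73.57°

ω = 2πf = 4.147e+06 rad/s
X_C = 1/(ωC) = 18550 Ω
Z = 5470 − j18550 Ω
|Z| = √(5470² + 18550²) = 19340 Ω
∠Z = arctan(-18550/5470) = -73.57°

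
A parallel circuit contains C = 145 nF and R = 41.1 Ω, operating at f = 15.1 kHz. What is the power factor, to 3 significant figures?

ω = 2πf = 94880 rad/s
X_C = 1/(ωC) = 72.7 Ω
Parallel: admittances add. Y = 1/R + jωC
Y = (0.0243 + j0.0138) S
|Y| = 0.0280 S → |Z| = 1/|Y| = 35.8 Ω, ∠Z = −∠Y = -29.5°
cos φ = cos(-29.5°) = 0.870

0.870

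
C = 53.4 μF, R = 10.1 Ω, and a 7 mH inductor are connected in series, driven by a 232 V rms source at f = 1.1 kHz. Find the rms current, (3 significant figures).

ω = 2πf = 6912 rad/s
X_L = ωL = 48.4 Ω
X_C = 1/(ωC) = 2.71 Ω
Net reactance X = X_L − X_C = 45.7 Ω
Z = 10.1 + j45.7 Ω
|Z| = √(10.1² + 45.7²) = 46.8 Ω
I = V/|Z| = 232/46.8 = 4.96 A

4.96 A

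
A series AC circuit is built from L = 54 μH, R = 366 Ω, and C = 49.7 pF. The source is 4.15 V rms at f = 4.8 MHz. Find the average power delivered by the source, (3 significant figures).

5.96 mW

ω = 2πf = 3.016e+07 rad/s
X_L = ωL = 1630 Ω
X_C = 1/(ωC) = 667 Ω
Net reactance X = X_L − X_C = 961 Ω
Z = 366 + j961 Ω
|Z| = √(366² + 961²) = 1030 Ω
∠Z = arctan(961/366) = 69.2°
I = V/|Z| = 4.03 mA
P = VI cos φ = 4.15 × 0.00403 × cos(69.2°) = 5.96 mW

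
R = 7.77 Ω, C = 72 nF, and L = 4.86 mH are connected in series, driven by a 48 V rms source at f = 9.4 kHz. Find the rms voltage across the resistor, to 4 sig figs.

ω = 2πf = 59060 rad/s
X_L = ωL = 287.0 Ω
X_C = 1/(ωC) = 235.2 Ω
Net reactance X = X_L − X_C = 51.88 Ω
Z = 7.770 + j51.88 Ω
|Z| = √(7.770² + 51.88²) = 52.46 Ω
I = V/|Z| = 915.0 mA
V_R = I·|Z_R| = 0.9150 × 7.770 = 7.109 V

7.109 V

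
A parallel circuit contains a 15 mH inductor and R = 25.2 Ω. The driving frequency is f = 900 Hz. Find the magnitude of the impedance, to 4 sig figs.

ω = 2πf = 5655 rad/s
X_L = ωL = 84.82 Ω
Parallel: admittances add. Y = 1/R + 1/(jωL)
Y = (0.03968 − j0.01179) S
|Y| = 0.04140 S → |Z| = 1/|Y| = 24.16 Ω, ∠Z = −∠Y = 16.55°

24.16 Ω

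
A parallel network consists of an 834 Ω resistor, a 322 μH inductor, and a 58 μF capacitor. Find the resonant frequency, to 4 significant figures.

1.165 kHz

ω₀ = 1/√(LC) = 1/√(0.000322 × 5.8e-05) = 7317 rad/s
f₀ = ω₀/(2π) = 1.165 kHz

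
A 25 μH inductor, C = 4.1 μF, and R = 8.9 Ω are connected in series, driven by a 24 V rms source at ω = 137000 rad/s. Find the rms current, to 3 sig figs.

X_L = ωL = 3.43 Ω
X_C = 1/(ωC) = 1.78 Ω
Net reactance X = X_L − X_C = 1.64 Ω
Z = 8.90 + j1.64 Ω
|Z| = √(8.90² + 1.64²) = 9.05 Ω
I = V/|Z| = 24/9.05 = 2.65 A

2.65 A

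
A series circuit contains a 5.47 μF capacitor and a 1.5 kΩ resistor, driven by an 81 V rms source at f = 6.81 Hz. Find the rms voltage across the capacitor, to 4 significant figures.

ω = 2πf = 42.79 rad/s
X_C = 1/(ωC) = 4273 Ω
Z = 1500 − j4273 Ω
|Z| = √(1500² + 4273²) = 4528 Ω
I = V/|Z| = 17.89 mA
V_C = I·|Z_C| = 0.01789 × 4273 = 76.43 V

76.43 V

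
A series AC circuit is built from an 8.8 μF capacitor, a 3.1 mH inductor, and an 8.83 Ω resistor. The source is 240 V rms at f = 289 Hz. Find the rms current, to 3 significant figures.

4.16 A

ω = 2πf = 1816 rad/s
X_L = ωL = 5.63 Ω
X_C = 1/(ωC) = 62.6 Ω
Net reactance X = X_L − X_C = -57.0 Ω
Z = 8.83 − j57.0 Ω
|Z| = √(8.83² + 57.0²) = 57.6 Ω
I = V/|Z| = 240/57.6 = 4.16 A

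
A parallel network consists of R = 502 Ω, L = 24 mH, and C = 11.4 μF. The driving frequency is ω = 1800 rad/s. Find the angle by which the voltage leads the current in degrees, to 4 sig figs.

52.84°

X_L = ωL = 43.20 Ω
X_C = 1/(ωC) = 48.73 Ω
Parallel: admittances add. Y = 1/R + 1/(jωL) + jωC
Y = (0.001992 − j0.002628) S
|Y| = 0.003298 S → |Z| = 1/|Y| = 303.2 Ω, ∠Z = −∠Y = 52.84°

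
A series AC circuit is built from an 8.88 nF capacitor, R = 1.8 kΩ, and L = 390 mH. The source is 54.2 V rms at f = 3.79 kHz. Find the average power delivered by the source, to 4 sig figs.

220.2 mW

ω = 2πf = 23810 rad/s
X_L = ωL = 9287 Ω
X_C = 1/(ωC) = 4729 Ω
Net reactance X = X_L − X_C = 4558 Ω
Z = 1800 + j4558 Ω
|Z| = √(1800² + 4558²) = 4901 Ω
∠Z = arctan(4558/1800) = 68.45°
I = V/|Z| = 11.06 mA
P = VI cos φ = 54.2 × 0.01106 × cos(68.45°) = 220.2 mW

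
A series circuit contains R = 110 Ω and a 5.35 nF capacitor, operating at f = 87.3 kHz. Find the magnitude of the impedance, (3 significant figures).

ω = 2πf = 548500 rad/s
X_C = 1/(ωC) = 341 Ω
Z = 110 − j341 Ω
|Z| = √(110² + 341²) = 358 Ω

358 Ω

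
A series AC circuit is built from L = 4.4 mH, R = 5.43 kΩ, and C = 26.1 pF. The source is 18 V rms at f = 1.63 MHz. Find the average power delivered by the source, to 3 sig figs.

ω = 2πf = 1.024e+07 rad/s
X_L = ωL = 45100 Ω
X_C = 1/(ωC) = 3740 Ω
Net reactance X = X_L − X_C = 41300 Ω
Z = 5430 + j41300 Ω
|Z| = √(5430² + 41300²) = 41700 Ω
∠Z = arctan(41300/5430) = 82.5°
I = V/|Z| = 432 μA
P = VI cos φ = 18 × 0.000432 × cos(82.5°) = 1.01 mW

1.01 mW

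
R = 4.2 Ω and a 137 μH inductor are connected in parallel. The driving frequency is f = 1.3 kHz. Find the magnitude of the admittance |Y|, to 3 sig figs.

925 mS

ω = 2πf = 8168 rad/s
X_L = ωL = 1.12 Ω
Parallel: admittances add. Y = 1/R + 1/(jωL)
Y = (0.238 − j0.894) S
|Y| = 0.925 S → |Z| = 1/|Y| = 1.08 Ω, ∠Z = −∠Y = 75.1°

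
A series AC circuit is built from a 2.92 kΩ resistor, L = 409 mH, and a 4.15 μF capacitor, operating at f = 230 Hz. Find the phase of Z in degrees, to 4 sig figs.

ω = 2πf = 1445 rad/s
X_L = ωL = 591.1 Ω
X_C = 1/(ωC) = 166.7 Ω
Net reactance X = X_L − X_C = 424.3 Ω
Z = 2920 + j424.3 Ω
|Z| = √(2920² + 424.3²) = 2951 Ω
∠Z = arctan(424.3/2920) = 8.268°

8.268°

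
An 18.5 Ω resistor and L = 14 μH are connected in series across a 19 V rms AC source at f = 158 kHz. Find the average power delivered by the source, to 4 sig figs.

ω = 2πf = 992700 rad/s
X_L = ωL = 13.90 Ω
Z = 18.50 + j13.90 Ω
|Z| = √(18.50² + 13.90²) = 23.14 Ω
∠Z = arctan(13.90/18.50) = 36.92°
I = V/|Z| = 821.1 mA
P = VI cos φ = 19 × 0.8211 × cos(36.92°) = 12.47 W

12.47 W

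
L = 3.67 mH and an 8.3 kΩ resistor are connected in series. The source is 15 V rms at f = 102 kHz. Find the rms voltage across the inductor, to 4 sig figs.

ω = 2πf = 640900 rad/s
X_L = ωL = 2352 Ω
Z = 8300 + j2352 Ω
|Z| = √(8300² + 2352²) = 8627 Ω
I = V/|Z| = 1.739 mA
V_L = I·|Z_L| = 0.001739 × 2352 = 4.090 V

4.090 V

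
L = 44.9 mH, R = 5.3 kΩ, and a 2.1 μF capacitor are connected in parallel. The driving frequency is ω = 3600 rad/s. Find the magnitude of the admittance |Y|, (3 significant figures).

1.39 mS

X_L = ωL = 162 Ω
X_C = 1/(ωC) = 132 Ω
Parallel: admittances add. Y = 1/R + 1/(jωL) + jωC
Y = (0.000189 + j0.00137) S
|Y| = 0.00139 S → |Z| = 1/|Y| = 721 Ω, ∠Z = −∠Y = -82.2°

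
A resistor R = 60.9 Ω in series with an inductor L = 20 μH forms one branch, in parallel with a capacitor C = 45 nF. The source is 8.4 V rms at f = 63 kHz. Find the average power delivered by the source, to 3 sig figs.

ω = 2πf = 395800 rad/s
X_L = ωL = 7.92 Ω
X_C = 1/(ωC) = 56.1 Ω
Branch 1 (R+jX_L): Z₁ = 60.9 + j7.92 Ω, |Z₁| = 61.4 Ω
Branch 2 (−jX_C): Z₂ = −j56.1 Ω
Parallel: Z = Z₁Z₂/(Z₁+Z₂), |Z| = 44.4 Ω, ∠Z = -44.2°
I = V/|Z| = 189 mA
P = VI cos φ = 8.4 × 0.189 × cos(-44.2°) = 1.14 W

1.14 W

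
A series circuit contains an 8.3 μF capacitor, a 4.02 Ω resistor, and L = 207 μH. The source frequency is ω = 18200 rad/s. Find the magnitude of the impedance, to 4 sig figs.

X_L = ωL = 3.767 Ω
X_C = 1/(ωC) = 6.620 Ω
Net reactance X = X_L − X_C = -2.852 Ω
Z = 4.020 − j2.852 Ω
|Z| = √(4.020² + 2.852²) = 4.929 Ω

4.929 Ω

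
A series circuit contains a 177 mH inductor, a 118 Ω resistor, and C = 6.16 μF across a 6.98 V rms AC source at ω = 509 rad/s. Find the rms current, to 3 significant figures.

X_L = ωL = 90.1 Ω
X_C = 1/(ωC) = 319 Ω
Net reactance X = X_L − X_C = -229 Ω
Z = 118 − j229 Ω
|Z| = √(118² + 229²) = 257 Ω
I = V/|Z| = 6.98/257 = 27.1 mA

27.1 mA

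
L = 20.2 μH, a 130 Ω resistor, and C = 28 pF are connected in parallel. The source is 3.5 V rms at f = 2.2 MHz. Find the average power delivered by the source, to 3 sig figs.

ω = 2πf = 1.382e+07 rad/s
X_L = ωL = 279 Ω
X_C = 1/(ωC) = 2580 Ω
Parallel: admittances add. Y = 1/R + 1/(jωL) + jωC
Y = (0.00769 − j0.00319) S
|Y| = 0.00833 S → |Z| = 1/|Y| = 120 Ω, ∠Z = −∠Y = 22.6°
I = V/|Z| = 29.2 mA
P = VI cos φ = 3.5 × 0.0292 × cos(22.6°) = 94.2 mW

94.2 mW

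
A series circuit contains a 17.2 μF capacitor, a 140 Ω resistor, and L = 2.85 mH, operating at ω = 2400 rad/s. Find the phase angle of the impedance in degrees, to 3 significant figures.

X_L = ωL = 6.84 Ω
X_C = 1/(ωC) = 24.2 Ω
Net reactance X = X_L − X_C = -17.4 Ω
Z = 140 − j17.4 Ω
|Z| = √(140² + 17.4²) = 141 Ω
∠Z = arctan(-17.4/140) = -7.08°

-7.08°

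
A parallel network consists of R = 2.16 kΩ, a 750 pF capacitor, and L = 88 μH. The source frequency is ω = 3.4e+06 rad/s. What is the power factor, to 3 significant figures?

0.505

X_L = ωL = 299 Ω
X_C = 1/(ωC) = 392 Ω
Parallel: admittances add. Y = 1/R + 1/(jωL) + jωC
Y = (0.000463 − j0.000792) S
|Y| = 0.000918 S → |Z| = 1/|Y| = 1090 Ω, ∠Z = −∠Y = 59.7°
cos φ = cos(59.7°) = 0.505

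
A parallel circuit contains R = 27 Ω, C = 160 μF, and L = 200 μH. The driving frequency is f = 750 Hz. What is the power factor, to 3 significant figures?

0.120

ω = 2πf = 4712 rad/s
X_L = ωL = 0.942 Ω
X_C = 1/(ωC) = 1.33 Ω
Parallel: admittances add. Y = 1/R + 1/(jωL) + jωC
Y = (0.0370 − j0.307) S
|Y| = 0.309 S → |Z| = 1/|Y| = 3.23 Ω, ∠Z = −∠Y = 83.1°
cos φ = cos(83.1°) = 0.120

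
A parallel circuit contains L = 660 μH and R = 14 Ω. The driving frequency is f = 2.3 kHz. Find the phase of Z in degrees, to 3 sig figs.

ω = 2πf = 14450 rad/s
X_L = ωL = 9.54 Ω
Parallel: admittances add. Y = 1/R + 1/(jωL)
Y = (0.0714 − j0.105) S
|Y| = 0.127 S → |Z| = 1/|Y| = 7.88 Ω, ∠Z = −∠Y = 55.7°

55.7°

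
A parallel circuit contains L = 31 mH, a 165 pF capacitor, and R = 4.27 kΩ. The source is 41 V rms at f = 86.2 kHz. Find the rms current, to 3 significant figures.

9.68 mA

ω = 2πf = 541600 rad/s
X_L = ωL = 16800 Ω
X_C = 1/(ωC) = 11200 Ω
Parallel: admittances add. Y = 1/R + 1/(jωL) + jωC
Y = (0.000234 + j2.98e-05) S
|Y| = 0.000236 S → |Z| = 1/|Y| = 4240 Ω, ∠Z = −∠Y = -7.25°
I = V/|Z| = 41/4240 = 9.68 mA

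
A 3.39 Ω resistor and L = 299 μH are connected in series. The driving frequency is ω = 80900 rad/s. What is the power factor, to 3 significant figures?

X_L = ωL = 24.2 Ω
Z = 3.39 + j24.2 Ω
|Z| = √(3.39² + 24.2²) = 24.4 Ω
∠Z = arctan(24.2/3.39) = 82.0°
cos φ = cos(82.0°) = 0.139

0.139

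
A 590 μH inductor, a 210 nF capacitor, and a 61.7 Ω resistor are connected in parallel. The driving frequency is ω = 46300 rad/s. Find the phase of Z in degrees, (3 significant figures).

58.9°

X_L = ωL = 27.3 Ω
X_C = 1/(ωC) = 103 Ω
Parallel: admittances add. Y = 1/R + 1/(jωL) + jωC
Y = (0.0162 − j0.0269) S
|Y| = 0.0314 S → |Z| = 1/|Y| = 31.9 Ω, ∠Z = −∠Y = 58.9°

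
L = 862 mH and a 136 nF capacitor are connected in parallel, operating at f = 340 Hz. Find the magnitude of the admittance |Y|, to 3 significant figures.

ω = 2πf = 2136 rad/s
X_L = ωL = 1840 Ω
X_C = 1/(ωC) = 3440 Ω
Parallel: admittances add. Y = 1/(jωL) + jωC
Y = (0 − j0.000253) S
|Y| = 0.000253 S → |Z| = 1/|Y| = 3960 Ω, ∠Z = −∠Y = 90.0°

253 μS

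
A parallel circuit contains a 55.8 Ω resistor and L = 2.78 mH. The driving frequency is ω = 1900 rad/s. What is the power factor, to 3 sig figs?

X_L = ωL = 5.28 Ω
Parallel: admittances add. Y = 1/R + 1/(jωL)
Y = (0.0179 − j0.189) S
|Y| = 0.190 S → |Z| = 1/|Y| = 5.26 Ω, ∠Z = −∠Y = 84.6°
cos φ = cos(84.6°) = 0.0942

0.0942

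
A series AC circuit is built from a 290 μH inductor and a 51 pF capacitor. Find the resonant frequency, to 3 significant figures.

ω₀ = 1/√(LC) = 1/√(0.00029 × 5.1e-11) = 8.223e+06 rad/s
f₀ = ω₀/(2π) = 1.31 MHz

1.31 MHz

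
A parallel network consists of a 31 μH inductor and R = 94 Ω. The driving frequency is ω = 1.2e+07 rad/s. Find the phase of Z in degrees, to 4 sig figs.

14.18°

X_L = ωL = 372.0 Ω
Parallel: admittances add. Y = 1/R + 1/(jωL)
Y = (0.01064 − j0.002688) S
|Y| = 0.01097 S → |Z| = 1/|Y| = 91.14 Ω, ∠Z = −∠Y = 14.18°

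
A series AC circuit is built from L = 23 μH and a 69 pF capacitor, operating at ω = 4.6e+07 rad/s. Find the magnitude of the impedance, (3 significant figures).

X_L = ωL = 1060 Ω
X_C = 1/(ωC) = 315 Ω
Net reactance X = X_L − X_C = 743 Ω
Z = j743 Ω
|Z| = √(0² + 743²) = 743 Ω

743 Ω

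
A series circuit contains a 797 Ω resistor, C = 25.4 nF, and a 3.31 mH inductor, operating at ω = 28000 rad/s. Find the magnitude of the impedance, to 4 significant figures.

1536 Ω

X_L = ωL = 92.68 Ω
X_C = 1/(ωC) = 1406 Ω
Net reactance X = X_L − X_C = -1313 Ω
Z = 797.0 − j1313 Ω
|Z| = √(797.0² + 1313²) = 1536 Ω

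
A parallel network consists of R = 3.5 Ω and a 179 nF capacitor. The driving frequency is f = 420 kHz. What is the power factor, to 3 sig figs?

ω = 2πf = 2.639e+06 rad/s
X_C = 1/(ωC) = 2.12 Ω
Parallel: admittances add. Y = 1/R + jωC
Y = (0.286 + j0.472) S
|Y| = 0.552 S → |Z| = 1/|Y| = 1.81 Ω, ∠Z = −∠Y = -58.8°
cos φ = cos(-58.8°) = 0.518

0.518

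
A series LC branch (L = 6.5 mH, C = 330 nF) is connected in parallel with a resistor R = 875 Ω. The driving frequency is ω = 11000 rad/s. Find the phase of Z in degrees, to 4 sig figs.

-76.88°

X_L = ωL = 71.50 Ω
X_C = 1/(ωC) = 275.5 Ω
Branch 1: Z₁ = R = 875.0 Ω
Branch 2 (series LC): Z₂ = j(X_L − X_C) = −j204.0 Ω
Parallel: Z = Z₁Z₂/(Z₁+Z₂), |Z| = 198.7 Ω, ∠Z = -76.88°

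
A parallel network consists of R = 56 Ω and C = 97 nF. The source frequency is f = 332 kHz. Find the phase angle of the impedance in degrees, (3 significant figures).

ω = 2πf = 2.086e+06 rad/s
X_C = 1/(ωC) = 4.94 Ω
Parallel: admittances add. Y = 1/R + jωC
Y = (0.0179 + j0.202) S
|Y| = 0.203 S → |Z| = 1/|Y| = 4.92 Ω, ∠Z = −∠Y = -85.0°

-85.0°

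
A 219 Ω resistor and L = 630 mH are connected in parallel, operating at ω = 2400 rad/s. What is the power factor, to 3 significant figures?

X_L = ωL = 1510 Ω
Parallel: admittances add. Y = 1/R + 1/(jωL)
Y = (0.00457 − j0.000661) S
|Y| = 0.00461 S → |Z| = 1/|Y| = 217 Ω, ∠Z = −∠Y = 8.24°
cos φ = cos(8.24°) = 0.990

0.990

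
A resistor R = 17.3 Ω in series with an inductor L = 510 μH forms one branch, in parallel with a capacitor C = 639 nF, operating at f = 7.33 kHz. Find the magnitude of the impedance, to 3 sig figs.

ω = 2πf = 46060 rad/s
X_L = ωL = 23.5 Ω
X_C = 1/(ωC) = 34.0 Ω
Branch 1 (R+jX_L): Z₁ = 17.3 + j23.5 Ω, |Z₁| = 29.2 Ω
Branch 2 (−jX_C): Z₂ = −j34.0 Ω
Parallel: Z = Z₁Z₂/(Z₁+Z₂), |Z| = 49.0 Ω, ∠Z = -5.14°

49.0 Ω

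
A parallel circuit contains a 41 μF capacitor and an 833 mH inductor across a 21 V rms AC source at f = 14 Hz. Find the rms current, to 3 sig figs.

211 mA

ω = 2πf = 87.96 rad/s
X_L = ωL = 73.3 Ω
X_C = 1/(ωC) = 277 Ω
Parallel: admittances add. Y = 1/(jωL) + jωC
Y = (0 − j0.0100) S
|Y| = 0.0100 S → |Z| = 1/|Y| = 99.6 Ω, ∠Z = −∠Y = 90.0°
I = V/|Z| = 21/99.6 = 211 mA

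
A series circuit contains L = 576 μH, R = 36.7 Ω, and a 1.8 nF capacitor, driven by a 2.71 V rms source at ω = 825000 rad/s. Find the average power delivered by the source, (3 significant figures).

6.63 mW

X_L = ωL = 475 Ω
X_C = 1/(ωC) = 673 Ω
Net reactance X = X_L − X_C = -198 Ω
Z = 36.7 − j198 Ω
|Z| = √(36.7² + 198²) = 202 Ω
∠Z = arctan(-198/36.7) = -79.5°
I = V/|Z| = 13.4 mA
P = VI cos φ = 2.71 × 0.0134 × cos(-79.5°) = 6.63 mW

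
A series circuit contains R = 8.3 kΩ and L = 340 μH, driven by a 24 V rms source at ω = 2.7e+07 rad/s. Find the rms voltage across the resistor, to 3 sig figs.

16.1 V

X_L = ωL = 9180 Ω
Z = 8300 + j9180 Ω
|Z| = √(8300² + 9180²) = 12400 Ω
I = V/|Z| = 1.94 mA
V_R = I·|Z_R| = 0.00194 × 8300 = 16.1 V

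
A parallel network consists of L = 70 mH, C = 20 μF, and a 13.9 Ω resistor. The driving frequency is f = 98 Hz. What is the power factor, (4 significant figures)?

ω = 2πf = 615.8 rad/s
X_L = ωL = 43.10 Ω
X_C = 1/(ωC) = 81.20 Ω
Parallel: admittances add. Y = 1/R + 1/(jωL) + jωC
Y = (0.07194 − j0.01089) S
|Y| = 0.07276 S → |Z| = 1/|Y| = 13.74 Ω, ∠Z = −∠Y = 8.604°
cos φ = cos(8.604°) = 0.9887

0.9887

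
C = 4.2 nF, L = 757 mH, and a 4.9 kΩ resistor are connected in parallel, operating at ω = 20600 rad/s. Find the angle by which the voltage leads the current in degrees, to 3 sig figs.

-6.26°

X_L = ωL = 15600 Ω
X_C = 1/(ωC) = 11600 Ω
Parallel: admittances add. Y = 1/R + 1/(jωL) + jωC
Y = (0.000204 + j2.24e-05) S
|Y| = 0.000205 S → |Z| = 1/|Y| = 4870 Ω, ∠Z = −∠Y = -6.26°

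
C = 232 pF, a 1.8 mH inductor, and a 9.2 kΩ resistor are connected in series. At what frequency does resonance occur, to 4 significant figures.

246.3 kHz

ω₀ = 1/√(LC) = 1/√(0.0018 × 2.32e-10) = 1.547e+06 rad/s
f₀ = ω₀/(2π) = 246.3 kHz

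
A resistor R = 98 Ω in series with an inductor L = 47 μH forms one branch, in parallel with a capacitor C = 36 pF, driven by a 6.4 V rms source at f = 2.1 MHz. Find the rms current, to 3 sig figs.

ω = 2πf = 1.319e+07 rad/s
X_L = ωL = 620 Ω
X_C = 1/(ωC) = 2110 Ω
Branch 1 (R+jX_L): Z₁ = 98.0 + j620 Ω, |Z₁| = 628 Ω
Branch 2 (−jX_C): Z₂ = −j2110 Ω
Parallel: Z = Z₁Z₂/(Z₁+Z₂), |Z| = 888 Ω, ∠Z = 77.2°
I = V/|Z| = 6.4/888 = 7.21 mA

7.21 mA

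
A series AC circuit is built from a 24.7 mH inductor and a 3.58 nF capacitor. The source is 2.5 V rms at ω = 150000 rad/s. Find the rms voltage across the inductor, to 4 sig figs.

X_L = ωL = 3705 Ω
X_C = 1/(ωC) = 1862 Ω
Net reactance X = X_L − X_C = 1843 Ω
Z = j1843 Ω
|Z| = √(0² + 1843²) = 1843 Ω
I = V/|Z| = 1.357 mA
V_L = I·|Z_L| = 0.001357 × 3705 = 5.026 V

5.026 V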